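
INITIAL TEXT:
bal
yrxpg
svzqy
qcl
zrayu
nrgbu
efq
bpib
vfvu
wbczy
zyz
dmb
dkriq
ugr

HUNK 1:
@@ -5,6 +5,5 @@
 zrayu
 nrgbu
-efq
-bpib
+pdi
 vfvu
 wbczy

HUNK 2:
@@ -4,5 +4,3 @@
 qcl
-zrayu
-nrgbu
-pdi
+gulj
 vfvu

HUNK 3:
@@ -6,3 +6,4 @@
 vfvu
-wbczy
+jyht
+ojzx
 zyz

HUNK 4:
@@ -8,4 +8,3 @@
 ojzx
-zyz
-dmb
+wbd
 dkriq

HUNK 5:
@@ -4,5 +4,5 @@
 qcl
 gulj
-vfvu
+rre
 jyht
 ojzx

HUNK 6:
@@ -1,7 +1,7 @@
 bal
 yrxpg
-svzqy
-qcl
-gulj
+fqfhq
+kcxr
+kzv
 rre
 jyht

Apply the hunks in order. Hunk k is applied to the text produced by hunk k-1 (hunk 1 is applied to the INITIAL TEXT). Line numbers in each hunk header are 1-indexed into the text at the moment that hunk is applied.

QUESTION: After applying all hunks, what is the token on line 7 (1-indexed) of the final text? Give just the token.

Hunk 1: at line 5 remove [efq,bpib] add [pdi] -> 13 lines: bal yrxpg svzqy qcl zrayu nrgbu pdi vfvu wbczy zyz dmb dkriq ugr
Hunk 2: at line 4 remove [zrayu,nrgbu,pdi] add [gulj] -> 11 lines: bal yrxpg svzqy qcl gulj vfvu wbczy zyz dmb dkriq ugr
Hunk 3: at line 6 remove [wbczy] add [jyht,ojzx] -> 12 lines: bal yrxpg svzqy qcl gulj vfvu jyht ojzx zyz dmb dkriq ugr
Hunk 4: at line 8 remove [zyz,dmb] add [wbd] -> 11 lines: bal yrxpg svzqy qcl gulj vfvu jyht ojzx wbd dkriq ugr
Hunk 5: at line 4 remove [vfvu] add [rre] -> 11 lines: bal yrxpg svzqy qcl gulj rre jyht ojzx wbd dkriq ugr
Hunk 6: at line 1 remove [svzqy,qcl,gulj] add [fqfhq,kcxr,kzv] -> 11 lines: bal yrxpg fqfhq kcxr kzv rre jyht ojzx wbd dkriq ugr
Final line 7: jyht

Answer: jyht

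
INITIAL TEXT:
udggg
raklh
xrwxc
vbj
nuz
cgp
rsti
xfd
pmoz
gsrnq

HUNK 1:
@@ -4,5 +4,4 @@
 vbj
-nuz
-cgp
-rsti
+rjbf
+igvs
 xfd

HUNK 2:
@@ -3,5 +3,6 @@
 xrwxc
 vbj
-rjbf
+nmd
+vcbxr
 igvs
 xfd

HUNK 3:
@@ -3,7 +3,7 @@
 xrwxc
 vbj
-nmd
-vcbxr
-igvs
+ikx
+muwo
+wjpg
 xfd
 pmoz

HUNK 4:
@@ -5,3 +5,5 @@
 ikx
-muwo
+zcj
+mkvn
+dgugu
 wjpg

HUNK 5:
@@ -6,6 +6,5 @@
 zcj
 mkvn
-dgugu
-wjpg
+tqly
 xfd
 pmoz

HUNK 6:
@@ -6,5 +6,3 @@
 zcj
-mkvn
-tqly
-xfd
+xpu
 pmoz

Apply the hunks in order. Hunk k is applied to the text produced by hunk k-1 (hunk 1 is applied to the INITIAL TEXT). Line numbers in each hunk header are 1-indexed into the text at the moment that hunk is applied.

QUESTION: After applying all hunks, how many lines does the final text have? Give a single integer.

Answer: 9

Derivation:
Hunk 1: at line 4 remove [nuz,cgp,rsti] add [rjbf,igvs] -> 9 lines: udggg raklh xrwxc vbj rjbf igvs xfd pmoz gsrnq
Hunk 2: at line 3 remove [rjbf] add [nmd,vcbxr] -> 10 lines: udggg raklh xrwxc vbj nmd vcbxr igvs xfd pmoz gsrnq
Hunk 3: at line 3 remove [nmd,vcbxr,igvs] add [ikx,muwo,wjpg] -> 10 lines: udggg raklh xrwxc vbj ikx muwo wjpg xfd pmoz gsrnq
Hunk 4: at line 5 remove [muwo] add [zcj,mkvn,dgugu] -> 12 lines: udggg raklh xrwxc vbj ikx zcj mkvn dgugu wjpg xfd pmoz gsrnq
Hunk 5: at line 6 remove [dgugu,wjpg] add [tqly] -> 11 lines: udggg raklh xrwxc vbj ikx zcj mkvn tqly xfd pmoz gsrnq
Hunk 6: at line 6 remove [mkvn,tqly,xfd] add [xpu] -> 9 lines: udggg raklh xrwxc vbj ikx zcj xpu pmoz gsrnq
Final line count: 9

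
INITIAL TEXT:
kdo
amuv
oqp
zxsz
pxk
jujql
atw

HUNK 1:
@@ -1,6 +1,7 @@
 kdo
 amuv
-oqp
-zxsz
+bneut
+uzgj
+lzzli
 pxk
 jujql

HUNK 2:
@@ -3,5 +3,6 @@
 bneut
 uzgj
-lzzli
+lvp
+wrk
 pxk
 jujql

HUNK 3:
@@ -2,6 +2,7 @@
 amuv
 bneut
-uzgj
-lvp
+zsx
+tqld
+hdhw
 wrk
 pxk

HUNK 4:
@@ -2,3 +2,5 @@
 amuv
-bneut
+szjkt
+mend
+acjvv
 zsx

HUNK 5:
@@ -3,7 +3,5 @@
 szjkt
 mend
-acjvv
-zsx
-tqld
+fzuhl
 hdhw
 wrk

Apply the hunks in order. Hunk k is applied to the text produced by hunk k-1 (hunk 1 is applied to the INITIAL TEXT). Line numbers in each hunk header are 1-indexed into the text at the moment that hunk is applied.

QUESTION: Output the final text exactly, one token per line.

Hunk 1: at line 1 remove [oqp,zxsz] add [bneut,uzgj,lzzli] -> 8 lines: kdo amuv bneut uzgj lzzli pxk jujql atw
Hunk 2: at line 3 remove [lzzli] add [lvp,wrk] -> 9 lines: kdo amuv bneut uzgj lvp wrk pxk jujql atw
Hunk 3: at line 2 remove [uzgj,lvp] add [zsx,tqld,hdhw] -> 10 lines: kdo amuv bneut zsx tqld hdhw wrk pxk jujql atw
Hunk 4: at line 2 remove [bneut] add [szjkt,mend,acjvv] -> 12 lines: kdo amuv szjkt mend acjvv zsx tqld hdhw wrk pxk jujql atw
Hunk 5: at line 3 remove [acjvv,zsx,tqld] add [fzuhl] -> 10 lines: kdo amuv szjkt mend fzuhl hdhw wrk pxk jujql atw

Answer: kdo
amuv
szjkt
mend
fzuhl
hdhw
wrk
pxk
jujql
atw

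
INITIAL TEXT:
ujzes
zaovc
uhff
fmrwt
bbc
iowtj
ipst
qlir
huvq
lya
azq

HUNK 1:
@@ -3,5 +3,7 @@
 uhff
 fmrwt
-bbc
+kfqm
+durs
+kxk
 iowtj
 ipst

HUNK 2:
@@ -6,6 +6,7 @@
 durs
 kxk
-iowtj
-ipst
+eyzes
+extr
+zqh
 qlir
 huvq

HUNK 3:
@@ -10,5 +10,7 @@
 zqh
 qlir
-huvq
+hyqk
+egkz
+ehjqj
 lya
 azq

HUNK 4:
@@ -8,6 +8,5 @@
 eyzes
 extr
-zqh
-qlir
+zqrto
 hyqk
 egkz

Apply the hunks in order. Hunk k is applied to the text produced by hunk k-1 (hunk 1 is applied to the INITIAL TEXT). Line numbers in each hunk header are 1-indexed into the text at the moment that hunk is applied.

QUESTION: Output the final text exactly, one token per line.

Hunk 1: at line 3 remove [bbc] add [kfqm,durs,kxk] -> 13 lines: ujzes zaovc uhff fmrwt kfqm durs kxk iowtj ipst qlir huvq lya azq
Hunk 2: at line 6 remove [iowtj,ipst] add [eyzes,extr,zqh] -> 14 lines: ujzes zaovc uhff fmrwt kfqm durs kxk eyzes extr zqh qlir huvq lya azq
Hunk 3: at line 10 remove [huvq] add [hyqk,egkz,ehjqj] -> 16 lines: ujzes zaovc uhff fmrwt kfqm durs kxk eyzes extr zqh qlir hyqk egkz ehjqj lya azq
Hunk 4: at line 8 remove [zqh,qlir] add [zqrto] -> 15 lines: ujzes zaovc uhff fmrwt kfqm durs kxk eyzes extr zqrto hyqk egkz ehjqj lya azq

Answer: ujzes
zaovc
uhff
fmrwt
kfqm
durs
kxk
eyzes
extr
zqrto
hyqk
egkz
ehjqj
lya
azq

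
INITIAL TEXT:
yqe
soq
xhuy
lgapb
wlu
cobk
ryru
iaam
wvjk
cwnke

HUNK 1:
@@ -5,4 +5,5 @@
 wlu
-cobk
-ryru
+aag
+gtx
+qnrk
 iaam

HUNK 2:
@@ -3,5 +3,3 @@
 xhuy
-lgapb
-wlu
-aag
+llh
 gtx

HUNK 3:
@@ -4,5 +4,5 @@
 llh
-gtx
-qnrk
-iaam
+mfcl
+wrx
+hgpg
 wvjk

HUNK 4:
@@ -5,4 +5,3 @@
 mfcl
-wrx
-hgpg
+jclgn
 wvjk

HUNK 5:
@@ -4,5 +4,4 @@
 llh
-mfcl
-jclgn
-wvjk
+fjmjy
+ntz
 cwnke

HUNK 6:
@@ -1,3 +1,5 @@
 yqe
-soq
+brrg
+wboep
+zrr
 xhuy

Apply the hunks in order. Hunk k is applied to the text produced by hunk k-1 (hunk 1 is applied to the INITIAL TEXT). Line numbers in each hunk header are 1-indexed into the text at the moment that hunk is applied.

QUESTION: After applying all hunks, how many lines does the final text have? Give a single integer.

Hunk 1: at line 5 remove [cobk,ryru] add [aag,gtx,qnrk] -> 11 lines: yqe soq xhuy lgapb wlu aag gtx qnrk iaam wvjk cwnke
Hunk 2: at line 3 remove [lgapb,wlu,aag] add [llh] -> 9 lines: yqe soq xhuy llh gtx qnrk iaam wvjk cwnke
Hunk 3: at line 4 remove [gtx,qnrk,iaam] add [mfcl,wrx,hgpg] -> 9 lines: yqe soq xhuy llh mfcl wrx hgpg wvjk cwnke
Hunk 4: at line 5 remove [wrx,hgpg] add [jclgn] -> 8 lines: yqe soq xhuy llh mfcl jclgn wvjk cwnke
Hunk 5: at line 4 remove [mfcl,jclgn,wvjk] add [fjmjy,ntz] -> 7 lines: yqe soq xhuy llh fjmjy ntz cwnke
Hunk 6: at line 1 remove [soq] add [brrg,wboep,zrr] -> 9 lines: yqe brrg wboep zrr xhuy llh fjmjy ntz cwnke
Final line count: 9

Answer: 9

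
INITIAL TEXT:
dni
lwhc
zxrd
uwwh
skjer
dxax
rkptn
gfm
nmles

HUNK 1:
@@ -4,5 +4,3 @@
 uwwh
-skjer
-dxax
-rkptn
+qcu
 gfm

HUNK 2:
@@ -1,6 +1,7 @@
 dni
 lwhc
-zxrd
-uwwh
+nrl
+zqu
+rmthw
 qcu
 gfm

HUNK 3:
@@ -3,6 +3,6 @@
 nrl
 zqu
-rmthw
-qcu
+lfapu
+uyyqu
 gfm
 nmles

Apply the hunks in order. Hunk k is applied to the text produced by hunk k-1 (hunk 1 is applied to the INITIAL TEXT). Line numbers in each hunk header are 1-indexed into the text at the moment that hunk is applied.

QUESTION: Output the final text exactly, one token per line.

Answer: dni
lwhc
nrl
zqu
lfapu
uyyqu
gfm
nmles

Derivation:
Hunk 1: at line 4 remove [skjer,dxax,rkptn] add [qcu] -> 7 lines: dni lwhc zxrd uwwh qcu gfm nmles
Hunk 2: at line 1 remove [zxrd,uwwh] add [nrl,zqu,rmthw] -> 8 lines: dni lwhc nrl zqu rmthw qcu gfm nmles
Hunk 3: at line 3 remove [rmthw,qcu] add [lfapu,uyyqu] -> 8 lines: dni lwhc nrl zqu lfapu uyyqu gfm nmles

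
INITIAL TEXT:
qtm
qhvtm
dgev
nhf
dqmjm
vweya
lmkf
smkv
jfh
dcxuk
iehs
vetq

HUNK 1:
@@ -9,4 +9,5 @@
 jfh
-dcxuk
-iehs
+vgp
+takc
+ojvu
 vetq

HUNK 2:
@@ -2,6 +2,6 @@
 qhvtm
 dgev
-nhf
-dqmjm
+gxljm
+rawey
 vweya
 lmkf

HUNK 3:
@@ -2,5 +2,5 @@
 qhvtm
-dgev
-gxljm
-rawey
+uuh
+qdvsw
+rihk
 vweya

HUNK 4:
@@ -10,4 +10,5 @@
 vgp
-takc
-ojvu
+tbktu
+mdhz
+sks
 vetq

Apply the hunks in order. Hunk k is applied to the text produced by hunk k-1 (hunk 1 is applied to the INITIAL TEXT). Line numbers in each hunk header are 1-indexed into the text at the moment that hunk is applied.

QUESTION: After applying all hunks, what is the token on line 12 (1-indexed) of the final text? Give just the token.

Answer: mdhz

Derivation:
Hunk 1: at line 9 remove [dcxuk,iehs] add [vgp,takc,ojvu] -> 13 lines: qtm qhvtm dgev nhf dqmjm vweya lmkf smkv jfh vgp takc ojvu vetq
Hunk 2: at line 2 remove [nhf,dqmjm] add [gxljm,rawey] -> 13 lines: qtm qhvtm dgev gxljm rawey vweya lmkf smkv jfh vgp takc ojvu vetq
Hunk 3: at line 2 remove [dgev,gxljm,rawey] add [uuh,qdvsw,rihk] -> 13 lines: qtm qhvtm uuh qdvsw rihk vweya lmkf smkv jfh vgp takc ojvu vetq
Hunk 4: at line 10 remove [takc,ojvu] add [tbktu,mdhz,sks] -> 14 lines: qtm qhvtm uuh qdvsw rihk vweya lmkf smkv jfh vgp tbktu mdhz sks vetq
Final line 12: mdhz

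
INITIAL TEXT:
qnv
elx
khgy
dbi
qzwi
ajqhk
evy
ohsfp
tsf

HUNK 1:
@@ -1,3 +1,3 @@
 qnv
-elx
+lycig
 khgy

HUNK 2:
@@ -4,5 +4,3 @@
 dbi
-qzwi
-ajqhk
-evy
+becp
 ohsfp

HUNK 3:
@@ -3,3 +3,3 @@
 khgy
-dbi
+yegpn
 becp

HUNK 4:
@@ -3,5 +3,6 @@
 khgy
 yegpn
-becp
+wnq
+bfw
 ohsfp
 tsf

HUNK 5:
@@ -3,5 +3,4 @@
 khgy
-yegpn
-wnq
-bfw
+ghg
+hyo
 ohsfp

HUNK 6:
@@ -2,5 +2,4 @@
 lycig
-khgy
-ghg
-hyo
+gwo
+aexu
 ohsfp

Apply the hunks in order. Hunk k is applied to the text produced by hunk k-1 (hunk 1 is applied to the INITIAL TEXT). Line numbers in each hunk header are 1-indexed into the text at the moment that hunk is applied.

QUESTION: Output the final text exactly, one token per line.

Hunk 1: at line 1 remove [elx] add [lycig] -> 9 lines: qnv lycig khgy dbi qzwi ajqhk evy ohsfp tsf
Hunk 2: at line 4 remove [qzwi,ajqhk,evy] add [becp] -> 7 lines: qnv lycig khgy dbi becp ohsfp tsf
Hunk 3: at line 3 remove [dbi] add [yegpn] -> 7 lines: qnv lycig khgy yegpn becp ohsfp tsf
Hunk 4: at line 3 remove [becp] add [wnq,bfw] -> 8 lines: qnv lycig khgy yegpn wnq bfw ohsfp tsf
Hunk 5: at line 3 remove [yegpn,wnq,bfw] add [ghg,hyo] -> 7 lines: qnv lycig khgy ghg hyo ohsfp tsf
Hunk 6: at line 2 remove [khgy,ghg,hyo] add [gwo,aexu] -> 6 lines: qnv lycig gwo aexu ohsfp tsf

Answer: qnv
lycig
gwo
aexu
ohsfp
tsf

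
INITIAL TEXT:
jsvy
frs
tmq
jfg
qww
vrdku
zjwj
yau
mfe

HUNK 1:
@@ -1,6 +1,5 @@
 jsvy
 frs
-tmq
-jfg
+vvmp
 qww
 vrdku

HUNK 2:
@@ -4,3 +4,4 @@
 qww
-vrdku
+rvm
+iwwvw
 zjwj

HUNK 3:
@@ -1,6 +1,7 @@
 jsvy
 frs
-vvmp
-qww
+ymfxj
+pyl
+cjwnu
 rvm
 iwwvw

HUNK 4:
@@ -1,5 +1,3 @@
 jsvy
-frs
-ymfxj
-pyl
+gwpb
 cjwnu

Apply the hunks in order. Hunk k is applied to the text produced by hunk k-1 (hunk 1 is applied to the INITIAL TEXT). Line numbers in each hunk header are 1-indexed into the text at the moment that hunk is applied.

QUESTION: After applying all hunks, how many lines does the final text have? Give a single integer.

Hunk 1: at line 1 remove [tmq,jfg] add [vvmp] -> 8 lines: jsvy frs vvmp qww vrdku zjwj yau mfe
Hunk 2: at line 4 remove [vrdku] add [rvm,iwwvw] -> 9 lines: jsvy frs vvmp qww rvm iwwvw zjwj yau mfe
Hunk 3: at line 1 remove [vvmp,qww] add [ymfxj,pyl,cjwnu] -> 10 lines: jsvy frs ymfxj pyl cjwnu rvm iwwvw zjwj yau mfe
Hunk 4: at line 1 remove [frs,ymfxj,pyl] add [gwpb] -> 8 lines: jsvy gwpb cjwnu rvm iwwvw zjwj yau mfe
Final line count: 8

Answer: 8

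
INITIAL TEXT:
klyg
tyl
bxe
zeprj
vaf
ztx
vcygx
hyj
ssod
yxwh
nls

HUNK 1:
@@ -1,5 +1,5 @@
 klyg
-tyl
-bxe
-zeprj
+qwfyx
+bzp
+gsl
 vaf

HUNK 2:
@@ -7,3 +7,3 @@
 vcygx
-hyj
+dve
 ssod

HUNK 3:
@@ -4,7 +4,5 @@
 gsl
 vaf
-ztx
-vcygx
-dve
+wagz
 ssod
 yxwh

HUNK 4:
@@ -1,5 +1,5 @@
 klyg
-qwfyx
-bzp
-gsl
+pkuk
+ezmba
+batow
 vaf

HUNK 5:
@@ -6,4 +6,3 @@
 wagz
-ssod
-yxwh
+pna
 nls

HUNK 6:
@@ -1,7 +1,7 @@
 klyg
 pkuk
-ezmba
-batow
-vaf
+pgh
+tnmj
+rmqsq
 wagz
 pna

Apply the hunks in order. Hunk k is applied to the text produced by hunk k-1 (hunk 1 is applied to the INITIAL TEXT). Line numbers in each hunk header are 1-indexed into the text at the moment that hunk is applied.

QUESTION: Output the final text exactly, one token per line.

Hunk 1: at line 1 remove [tyl,bxe,zeprj] add [qwfyx,bzp,gsl] -> 11 lines: klyg qwfyx bzp gsl vaf ztx vcygx hyj ssod yxwh nls
Hunk 2: at line 7 remove [hyj] add [dve] -> 11 lines: klyg qwfyx bzp gsl vaf ztx vcygx dve ssod yxwh nls
Hunk 3: at line 4 remove [ztx,vcygx,dve] add [wagz] -> 9 lines: klyg qwfyx bzp gsl vaf wagz ssod yxwh nls
Hunk 4: at line 1 remove [qwfyx,bzp,gsl] add [pkuk,ezmba,batow] -> 9 lines: klyg pkuk ezmba batow vaf wagz ssod yxwh nls
Hunk 5: at line 6 remove [ssod,yxwh] add [pna] -> 8 lines: klyg pkuk ezmba batow vaf wagz pna nls
Hunk 6: at line 1 remove [ezmba,batow,vaf] add [pgh,tnmj,rmqsq] -> 8 lines: klyg pkuk pgh tnmj rmqsq wagz pna nls

Answer: klyg
pkuk
pgh
tnmj
rmqsq
wagz
pna
nls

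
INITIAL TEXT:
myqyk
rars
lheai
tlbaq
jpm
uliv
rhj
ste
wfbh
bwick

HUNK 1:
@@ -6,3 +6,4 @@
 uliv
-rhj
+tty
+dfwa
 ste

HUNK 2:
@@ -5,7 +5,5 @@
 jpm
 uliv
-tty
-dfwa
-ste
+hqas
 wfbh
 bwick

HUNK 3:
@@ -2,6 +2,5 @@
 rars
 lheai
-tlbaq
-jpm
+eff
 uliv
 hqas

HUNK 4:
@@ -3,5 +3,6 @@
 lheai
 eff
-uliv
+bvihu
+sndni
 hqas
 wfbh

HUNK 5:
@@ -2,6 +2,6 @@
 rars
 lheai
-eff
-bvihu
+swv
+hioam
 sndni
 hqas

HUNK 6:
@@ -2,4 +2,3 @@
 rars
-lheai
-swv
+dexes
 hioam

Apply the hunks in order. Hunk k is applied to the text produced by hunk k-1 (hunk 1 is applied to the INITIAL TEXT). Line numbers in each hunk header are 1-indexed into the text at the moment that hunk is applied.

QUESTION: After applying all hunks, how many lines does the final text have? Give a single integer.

Answer: 8

Derivation:
Hunk 1: at line 6 remove [rhj] add [tty,dfwa] -> 11 lines: myqyk rars lheai tlbaq jpm uliv tty dfwa ste wfbh bwick
Hunk 2: at line 5 remove [tty,dfwa,ste] add [hqas] -> 9 lines: myqyk rars lheai tlbaq jpm uliv hqas wfbh bwick
Hunk 3: at line 2 remove [tlbaq,jpm] add [eff] -> 8 lines: myqyk rars lheai eff uliv hqas wfbh bwick
Hunk 4: at line 3 remove [uliv] add [bvihu,sndni] -> 9 lines: myqyk rars lheai eff bvihu sndni hqas wfbh bwick
Hunk 5: at line 2 remove [eff,bvihu] add [swv,hioam] -> 9 lines: myqyk rars lheai swv hioam sndni hqas wfbh bwick
Hunk 6: at line 2 remove [lheai,swv] add [dexes] -> 8 lines: myqyk rars dexes hioam sndni hqas wfbh bwick
Final line count: 8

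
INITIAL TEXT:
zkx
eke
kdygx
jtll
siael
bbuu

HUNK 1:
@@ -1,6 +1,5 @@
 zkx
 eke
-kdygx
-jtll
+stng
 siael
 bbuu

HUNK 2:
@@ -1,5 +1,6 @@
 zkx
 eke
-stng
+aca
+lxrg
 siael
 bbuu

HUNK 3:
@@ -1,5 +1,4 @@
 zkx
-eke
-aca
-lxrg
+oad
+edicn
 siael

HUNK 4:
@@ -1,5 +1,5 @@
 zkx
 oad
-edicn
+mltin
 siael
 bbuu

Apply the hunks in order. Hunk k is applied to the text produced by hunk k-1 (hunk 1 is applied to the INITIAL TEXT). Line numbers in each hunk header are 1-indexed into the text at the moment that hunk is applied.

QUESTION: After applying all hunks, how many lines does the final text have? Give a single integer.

Hunk 1: at line 1 remove [kdygx,jtll] add [stng] -> 5 lines: zkx eke stng siael bbuu
Hunk 2: at line 1 remove [stng] add [aca,lxrg] -> 6 lines: zkx eke aca lxrg siael bbuu
Hunk 3: at line 1 remove [eke,aca,lxrg] add [oad,edicn] -> 5 lines: zkx oad edicn siael bbuu
Hunk 4: at line 1 remove [edicn] add [mltin] -> 5 lines: zkx oad mltin siael bbuu
Final line count: 5

Answer: 5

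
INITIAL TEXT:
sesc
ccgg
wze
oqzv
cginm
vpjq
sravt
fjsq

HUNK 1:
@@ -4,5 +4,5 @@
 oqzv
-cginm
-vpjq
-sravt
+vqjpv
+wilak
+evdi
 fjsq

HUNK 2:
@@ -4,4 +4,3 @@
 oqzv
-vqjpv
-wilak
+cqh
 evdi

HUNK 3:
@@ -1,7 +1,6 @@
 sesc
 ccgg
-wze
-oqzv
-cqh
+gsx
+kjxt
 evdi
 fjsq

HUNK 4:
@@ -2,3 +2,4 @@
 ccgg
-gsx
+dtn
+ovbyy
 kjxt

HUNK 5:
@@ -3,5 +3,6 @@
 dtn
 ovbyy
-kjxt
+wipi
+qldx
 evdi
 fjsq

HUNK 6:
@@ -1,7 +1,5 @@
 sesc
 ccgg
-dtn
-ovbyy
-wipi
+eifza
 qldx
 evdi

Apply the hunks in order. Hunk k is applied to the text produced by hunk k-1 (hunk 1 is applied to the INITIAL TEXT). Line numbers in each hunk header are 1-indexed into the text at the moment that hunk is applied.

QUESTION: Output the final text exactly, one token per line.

Hunk 1: at line 4 remove [cginm,vpjq,sravt] add [vqjpv,wilak,evdi] -> 8 lines: sesc ccgg wze oqzv vqjpv wilak evdi fjsq
Hunk 2: at line 4 remove [vqjpv,wilak] add [cqh] -> 7 lines: sesc ccgg wze oqzv cqh evdi fjsq
Hunk 3: at line 1 remove [wze,oqzv,cqh] add [gsx,kjxt] -> 6 lines: sesc ccgg gsx kjxt evdi fjsq
Hunk 4: at line 2 remove [gsx] add [dtn,ovbyy] -> 7 lines: sesc ccgg dtn ovbyy kjxt evdi fjsq
Hunk 5: at line 3 remove [kjxt] add [wipi,qldx] -> 8 lines: sesc ccgg dtn ovbyy wipi qldx evdi fjsq
Hunk 6: at line 1 remove [dtn,ovbyy,wipi] add [eifza] -> 6 lines: sesc ccgg eifza qldx evdi fjsq

Answer: sesc
ccgg
eifza
qldx
evdi
fjsq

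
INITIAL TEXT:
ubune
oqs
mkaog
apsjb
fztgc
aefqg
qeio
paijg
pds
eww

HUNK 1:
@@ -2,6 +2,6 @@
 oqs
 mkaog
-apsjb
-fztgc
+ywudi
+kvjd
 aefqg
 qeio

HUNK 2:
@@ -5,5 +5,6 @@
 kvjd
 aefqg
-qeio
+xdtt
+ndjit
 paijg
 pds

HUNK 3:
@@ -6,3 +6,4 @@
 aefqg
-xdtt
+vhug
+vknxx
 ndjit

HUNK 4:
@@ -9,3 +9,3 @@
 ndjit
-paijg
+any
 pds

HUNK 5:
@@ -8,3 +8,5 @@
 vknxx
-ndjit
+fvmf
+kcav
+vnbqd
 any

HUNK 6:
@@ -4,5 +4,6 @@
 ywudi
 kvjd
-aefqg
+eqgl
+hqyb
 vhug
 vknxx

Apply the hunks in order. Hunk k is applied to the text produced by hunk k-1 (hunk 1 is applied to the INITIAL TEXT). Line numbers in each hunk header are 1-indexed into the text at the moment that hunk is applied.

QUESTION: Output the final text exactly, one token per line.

Answer: ubune
oqs
mkaog
ywudi
kvjd
eqgl
hqyb
vhug
vknxx
fvmf
kcav
vnbqd
any
pds
eww

Derivation:
Hunk 1: at line 2 remove [apsjb,fztgc] add [ywudi,kvjd] -> 10 lines: ubune oqs mkaog ywudi kvjd aefqg qeio paijg pds eww
Hunk 2: at line 5 remove [qeio] add [xdtt,ndjit] -> 11 lines: ubune oqs mkaog ywudi kvjd aefqg xdtt ndjit paijg pds eww
Hunk 3: at line 6 remove [xdtt] add [vhug,vknxx] -> 12 lines: ubune oqs mkaog ywudi kvjd aefqg vhug vknxx ndjit paijg pds eww
Hunk 4: at line 9 remove [paijg] add [any] -> 12 lines: ubune oqs mkaog ywudi kvjd aefqg vhug vknxx ndjit any pds eww
Hunk 5: at line 8 remove [ndjit] add [fvmf,kcav,vnbqd] -> 14 lines: ubune oqs mkaog ywudi kvjd aefqg vhug vknxx fvmf kcav vnbqd any pds eww
Hunk 6: at line 4 remove [aefqg] add [eqgl,hqyb] -> 15 lines: ubune oqs mkaog ywudi kvjd eqgl hqyb vhug vknxx fvmf kcav vnbqd any pds eww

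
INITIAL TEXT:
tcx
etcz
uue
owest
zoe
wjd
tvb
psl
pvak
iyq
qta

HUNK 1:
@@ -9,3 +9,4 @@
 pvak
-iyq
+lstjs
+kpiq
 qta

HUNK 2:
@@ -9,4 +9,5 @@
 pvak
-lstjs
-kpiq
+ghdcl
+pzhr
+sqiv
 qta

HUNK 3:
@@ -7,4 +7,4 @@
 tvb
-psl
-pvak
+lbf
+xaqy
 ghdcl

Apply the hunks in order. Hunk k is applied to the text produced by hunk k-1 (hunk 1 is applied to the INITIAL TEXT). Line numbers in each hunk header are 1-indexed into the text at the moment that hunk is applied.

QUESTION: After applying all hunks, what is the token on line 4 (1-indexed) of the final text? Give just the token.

Hunk 1: at line 9 remove [iyq] add [lstjs,kpiq] -> 12 lines: tcx etcz uue owest zoe wjd tvb psl pvak lstjs kpiq qta
Hunk 2: at line 9 remove [lstjs,kpiq] add [ghdcl,pzhr,sqiv] -> 13 lines: tcx etcz uue owest zoe wjd tvb psl pvak ghdcl pzhr sqiv qta
Hunk 3: at line 7 remove [psl,pvak] add [lbf,xaqy] -> 13 lines: tcx etcz uue owest zoe wjd tvb lbf xaqy ghdcl pzhr sqiv qta
Final line 4: owest

Answer: owest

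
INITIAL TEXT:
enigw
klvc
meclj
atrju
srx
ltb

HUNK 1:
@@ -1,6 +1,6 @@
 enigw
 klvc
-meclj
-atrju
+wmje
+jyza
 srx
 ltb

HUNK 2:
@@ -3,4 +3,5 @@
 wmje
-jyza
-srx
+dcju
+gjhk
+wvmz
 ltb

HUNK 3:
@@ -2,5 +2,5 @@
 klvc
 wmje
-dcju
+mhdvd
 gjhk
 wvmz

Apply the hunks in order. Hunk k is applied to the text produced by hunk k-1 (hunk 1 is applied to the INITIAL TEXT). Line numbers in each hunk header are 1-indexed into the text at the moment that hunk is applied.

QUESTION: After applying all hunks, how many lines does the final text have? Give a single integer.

Answer: 7

Derivation:
Hunk 1: at line 1 remove [meclj,atrju] add [wmje,jyza] -> 6 lines: enigw klvc wmje jyza srx ltb
Hunk 2: at line 3 remove [jyza,srx] add [dcju,gjhk,wvmz] -> 7 lines: enigw klvc wmje dcju gjhk wvmz ltb
Hunk 3: at line 2 remove [dcju] add [mhdvd] -> 7 lines: enigw klvc wmje mhdvd gjhk wvmz ltb
Final line count: 7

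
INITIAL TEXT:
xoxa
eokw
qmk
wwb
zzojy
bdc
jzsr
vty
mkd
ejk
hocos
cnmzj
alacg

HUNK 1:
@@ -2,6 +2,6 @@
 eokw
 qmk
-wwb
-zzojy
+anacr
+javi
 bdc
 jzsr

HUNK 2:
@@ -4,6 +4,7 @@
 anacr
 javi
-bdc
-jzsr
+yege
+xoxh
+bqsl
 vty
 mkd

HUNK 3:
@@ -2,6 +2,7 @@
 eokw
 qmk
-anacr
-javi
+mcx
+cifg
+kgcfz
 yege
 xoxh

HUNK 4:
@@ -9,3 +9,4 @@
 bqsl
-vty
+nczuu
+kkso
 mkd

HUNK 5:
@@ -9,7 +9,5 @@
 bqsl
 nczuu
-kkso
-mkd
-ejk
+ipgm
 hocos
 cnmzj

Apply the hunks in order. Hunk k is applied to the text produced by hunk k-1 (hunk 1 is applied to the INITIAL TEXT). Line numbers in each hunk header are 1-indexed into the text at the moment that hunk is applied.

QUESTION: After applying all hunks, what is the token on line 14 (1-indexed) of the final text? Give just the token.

Hunk 1: at line 2 remove [wwb,zzojy] add [anacr,javi] -> 13 lines: xoxa eokw qmk anacr javi bdc jzsr vty mkd ejk hocos cnmzj alacg
Hunk 2: at line 4 remove [bdc,jzsr] add [yege,xoxh,bqsl] -> 14 lines: xoxa eokw qmk anacr javi yege xoxh bqsl vty mkd ejk hocos cnmzj alacg
Hunk 3: at line 2 remove [anacr,javi] add [mcx,cifg,kgcfz] -> 15 lines: xoxa eokw qmk mcx cifg kgcfz yege xoxh bqsl vty mkd ejk hocos cnmzj alacg
Hunk 4: at line 9 remove [vty] add [nczuu,kkso] -> 16 lines: xoxa eokw qmk mcx cifg kgcfz yege xoxh bqsl nczuu kkso mkd ejk hocos cnmzj alacg
Hunk 5: at line 9 remove [kkso,mkd,ejk] add [ipgm] -> 14 lines: xoxa eokw qmk mcx cifg kgcfz yege xoxh bqsl nczuu ipgm hocos cnmzj alacg
Final line 14: alacg

Answer: alacg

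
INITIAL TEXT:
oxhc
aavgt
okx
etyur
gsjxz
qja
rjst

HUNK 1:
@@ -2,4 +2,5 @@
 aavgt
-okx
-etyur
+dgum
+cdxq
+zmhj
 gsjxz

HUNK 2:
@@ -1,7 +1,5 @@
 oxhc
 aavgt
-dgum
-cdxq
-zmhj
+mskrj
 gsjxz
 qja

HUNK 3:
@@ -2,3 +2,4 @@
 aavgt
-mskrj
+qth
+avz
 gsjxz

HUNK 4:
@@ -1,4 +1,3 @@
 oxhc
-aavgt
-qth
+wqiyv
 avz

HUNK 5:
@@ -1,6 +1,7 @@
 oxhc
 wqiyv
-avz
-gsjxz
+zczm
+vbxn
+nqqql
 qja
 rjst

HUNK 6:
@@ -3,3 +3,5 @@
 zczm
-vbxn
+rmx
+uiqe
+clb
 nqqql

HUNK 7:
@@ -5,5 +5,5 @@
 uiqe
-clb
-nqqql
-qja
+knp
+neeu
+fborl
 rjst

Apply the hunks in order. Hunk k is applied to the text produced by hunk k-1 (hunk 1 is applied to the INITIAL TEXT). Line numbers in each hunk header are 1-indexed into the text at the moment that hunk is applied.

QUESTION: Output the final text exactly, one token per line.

Hunk 1: at line 2 remove [okx,etyur] add [dgum,cdxq,zmhj] -> 8 lines: oxhc aavgt dgum cdxq zmhj gsjxz qja rjst
Hunk 2: at line 1 remove [dgum,cdxq,zmhj] add [mskrj] -> 6 lines: oxhc aavgt mskrj gsjxz qja rjst
Hunk 3: at line 2 remove [mskrj] add [qth,avz] -> 7 lines: oxhc aavgt qth avz gsjxz qja rjst
Hunk 4: at line 1 remove [aavgt,qth] add [wqiyv] -> 6 lines: oxhc wqiyv avz gsjxz qja rjst
Hunk 5: at line 1 remove [avz,gsjxz] add [zczm,vbxn,nqqql] -> 7 lines: oxhc wqiyv zczm vbxn nqqql qja rjst
Hunk 6: at line 3 remove [vbxn] add [rmx,uiqe,clb] -> 9 lines: oxhc wqiyv zczm rmx uiqe clb nqqql qja rjst
Hunk 7: at line 5 remove [clb,nqqql,qja] add [knp,neeu,fborl] -> 9 lines: oxhc wqiyv zczm rmx uiqe knp neeu fborl rjst

Answer: oxhc
wqiyv
zczm
rmx
uiqe
knp
neeu
fborl
rjst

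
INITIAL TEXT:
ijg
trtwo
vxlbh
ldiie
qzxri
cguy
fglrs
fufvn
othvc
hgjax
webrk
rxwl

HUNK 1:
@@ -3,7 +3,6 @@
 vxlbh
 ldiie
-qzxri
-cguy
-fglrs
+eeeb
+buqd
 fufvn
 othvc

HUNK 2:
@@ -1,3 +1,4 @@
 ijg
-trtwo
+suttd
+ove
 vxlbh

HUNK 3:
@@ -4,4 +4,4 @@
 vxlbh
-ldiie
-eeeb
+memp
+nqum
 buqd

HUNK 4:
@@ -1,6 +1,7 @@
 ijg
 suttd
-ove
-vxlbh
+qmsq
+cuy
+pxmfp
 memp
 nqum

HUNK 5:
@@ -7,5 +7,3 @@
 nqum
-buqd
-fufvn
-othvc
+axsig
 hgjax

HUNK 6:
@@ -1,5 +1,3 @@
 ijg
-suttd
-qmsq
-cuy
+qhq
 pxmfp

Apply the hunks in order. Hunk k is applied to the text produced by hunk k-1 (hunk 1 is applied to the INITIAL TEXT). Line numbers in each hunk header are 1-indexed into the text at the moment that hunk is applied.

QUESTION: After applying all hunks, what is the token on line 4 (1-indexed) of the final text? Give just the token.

Hunk 1: at line 3 remove [qzxri,cguy,fglrs] add [eeeb,buqd] -> 11 lines: ijg trtwo vxlbh ldiie eeeb buqd fufvn othvc hgjax webrk rxwl
Hunk 2: at line 1 remove [trtwo] add [suttd,ove] -> 12 lines: ijg suttd ove vxlbh ldiie eeeb buqd fufvn othvc hgjax webrk rxwl
Hunk 3: at line 4 remove [ldiie,eeeb] add [memp,nqum] -> 12 lines: ijg suttd ove vxlbh memp nqum buqd fufvn othvc hgjax webrk rxwl
Hunk 4: at line 1 remove [ove,vxlbh] add [qmsq,cuy,pxmfp] -> 13 lines: ijg suttd qmsq cuy pxmfp memp nqum buqd fufvn othvc hgjax webrk rxwl
Hunk 5: at line 7 remove [buqd,fufvn,othvc] add [axsig] -> 11 lines: ijg suttd qmsq cuy pxmfp memp nqum axsig hgjax webrk rxwl
Hunk 6: at line 1 remove [suttd,qmsq,cuy] add [qhq] -> 9 lines: ijg qhq pxmfp memp nqum axsig hgjax webrk rxwl
Final line 4: memp

Answer: memp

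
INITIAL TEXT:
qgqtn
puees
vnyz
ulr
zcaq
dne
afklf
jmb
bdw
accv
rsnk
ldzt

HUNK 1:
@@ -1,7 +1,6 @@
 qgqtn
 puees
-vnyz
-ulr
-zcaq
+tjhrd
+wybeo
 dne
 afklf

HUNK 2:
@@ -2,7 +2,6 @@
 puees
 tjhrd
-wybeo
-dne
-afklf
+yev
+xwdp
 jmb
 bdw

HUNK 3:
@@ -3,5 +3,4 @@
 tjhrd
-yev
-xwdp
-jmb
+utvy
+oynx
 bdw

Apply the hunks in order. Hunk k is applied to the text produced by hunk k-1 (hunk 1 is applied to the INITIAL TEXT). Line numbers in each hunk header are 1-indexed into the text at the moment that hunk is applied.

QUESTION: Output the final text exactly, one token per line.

Hunk 1: at line 1 remove [vnyz,ulr,zcaq] add [tjhrd,wybeo] -> 11 lines: qgqtn puees tjhrd wybeo dne afklf jmb bdw accv rsnk ldzt
Hunk 2: at line 2 remove [wybeo,dne,afklf] add [yev,xwdp] -> 10 lines: qgqtn puees tjhrd yev xwdp jmb bdw accv rsnk ldzt
Hunk 3: at line 3 remove [yev,xwdp,jmb] add [utvy,oynx] -> 9 lines: qgqtn puees tjhrd utvy oynx bdw accv rsnk ldzt

Answer: qgqtn
puees
tjhrd
utvy
oynx
bdw
accv
rsnk
ldzt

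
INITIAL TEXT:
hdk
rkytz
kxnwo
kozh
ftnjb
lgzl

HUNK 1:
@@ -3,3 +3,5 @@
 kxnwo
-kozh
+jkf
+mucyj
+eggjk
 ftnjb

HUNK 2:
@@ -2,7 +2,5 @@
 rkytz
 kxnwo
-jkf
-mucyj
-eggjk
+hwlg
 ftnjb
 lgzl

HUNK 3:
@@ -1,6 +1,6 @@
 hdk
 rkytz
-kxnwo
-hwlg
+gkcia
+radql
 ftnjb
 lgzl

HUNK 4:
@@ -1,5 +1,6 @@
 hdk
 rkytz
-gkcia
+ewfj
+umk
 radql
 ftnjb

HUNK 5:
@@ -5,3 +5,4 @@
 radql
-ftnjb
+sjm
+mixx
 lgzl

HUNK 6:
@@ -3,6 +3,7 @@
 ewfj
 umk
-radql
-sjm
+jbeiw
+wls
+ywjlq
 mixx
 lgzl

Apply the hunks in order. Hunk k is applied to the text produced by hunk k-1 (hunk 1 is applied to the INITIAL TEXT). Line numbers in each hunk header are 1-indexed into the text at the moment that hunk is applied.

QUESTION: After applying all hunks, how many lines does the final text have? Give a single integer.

Hunk 1: at line 3 remove [kozh] add [jkf,mucyj,eggjk] -> 8 lines: hdk rkytz kxnwo jkf mucyj eggjk ftnjb lgzl
Hunk 2: at line 2 remove [jkf,mucyj,eggjk] add [hwlg] -> 6 lines: hdk rkytz kxnwo hwlg ftnjb lgzl
Hunk 3: at line 1 remove [kxnwo,hwlg] add [gkcia,radql] -> 6 lines: hdk rkytz gkcia radql ftnjb lgzl
Hunk 4: at line 1 remove [gkcia] add [ewfj,umk] -> 7 lines: hdk rkytz ewfj umk radql ftnjb lgzl
Hunk 5: at line 5 remove [ftnjb] add [sjm,mixx] -> 8 lines: hdk rkytz ewfj umk radql sjm mixx lgzl
Hunk 6: at line 3 remove [radql,sjm] add [jbeiw,wls,ywjlq] -> 9 lines: hdk rkytz ewfj umk jbeiw wls ywjlq mixx lgzl
Final line count: 9

Answer: 9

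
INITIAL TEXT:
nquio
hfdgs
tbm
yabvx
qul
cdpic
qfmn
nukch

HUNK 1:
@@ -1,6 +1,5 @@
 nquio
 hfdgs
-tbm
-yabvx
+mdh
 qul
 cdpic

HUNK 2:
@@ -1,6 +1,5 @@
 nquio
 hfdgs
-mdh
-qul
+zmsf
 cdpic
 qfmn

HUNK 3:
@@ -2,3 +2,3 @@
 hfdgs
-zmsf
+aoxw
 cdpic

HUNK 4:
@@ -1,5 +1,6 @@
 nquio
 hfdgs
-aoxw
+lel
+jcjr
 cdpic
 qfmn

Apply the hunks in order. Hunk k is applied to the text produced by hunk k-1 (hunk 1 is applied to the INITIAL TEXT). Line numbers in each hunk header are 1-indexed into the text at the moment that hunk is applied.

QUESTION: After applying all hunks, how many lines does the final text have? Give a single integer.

Hunk 1: at line 1 remove [tbm,yabvx] add [mdh] -> 7 lines: nquio hfdgs mdh qul cdpic qfmn nukch
Hunk 2: at line 1 remove [mdh,qul] add [zmsf] -> 6 lines: nquio hfdgs zmsf cdpic qfmn nukch
Hunk 3: at line 2 remove [zmsf] add [aoxw] -> 6 lines: nquio hfdgs aoxw cdpic qfmn nukch
Hunk 4: at line 1 remove [aoxw] add [lel,jcjr] -> 7 lines: nquio hfdgs lel jcjr cdpic qfmn nukch
Final line count: 7

Answer: 7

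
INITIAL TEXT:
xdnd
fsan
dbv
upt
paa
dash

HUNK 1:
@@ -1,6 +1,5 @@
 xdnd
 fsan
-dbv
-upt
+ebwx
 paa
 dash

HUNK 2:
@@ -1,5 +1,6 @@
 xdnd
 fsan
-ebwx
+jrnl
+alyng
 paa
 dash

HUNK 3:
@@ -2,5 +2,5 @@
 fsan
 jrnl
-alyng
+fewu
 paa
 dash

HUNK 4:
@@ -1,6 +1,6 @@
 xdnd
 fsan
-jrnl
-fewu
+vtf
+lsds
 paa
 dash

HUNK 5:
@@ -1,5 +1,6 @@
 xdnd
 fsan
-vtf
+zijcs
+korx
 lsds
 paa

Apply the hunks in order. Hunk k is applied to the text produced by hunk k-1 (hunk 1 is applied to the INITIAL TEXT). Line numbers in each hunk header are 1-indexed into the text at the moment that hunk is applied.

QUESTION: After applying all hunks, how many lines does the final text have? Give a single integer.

Answer: 7

Derivation:
Hunk 1: at line 1 remove [dbv,upt] add [ebwx] -> 5 lines: xdnd fsan ebwx paa dash
Hunk 2: at line 1 remove [ebwx] add [jrnl,alyng] -> 6 lines: xdnd fsan jrnl alyng paa dash
Hunk 3: at line 2 remove [alyng] add [fewu] -> 6 lines: xdnd fsan jrnl fewu paa dash
Hunk 4: at line 1 remove [jrnl,fewu] add [vtf,lsds] -> 6 lines: xdnd fsan vtf lsds paa dash
Hunk 5: at line 1 remove [vtf] add [zijcs,korx] -> 7 lines: xdnd fsan zijcs korx lsds paa dash
Final line count: 7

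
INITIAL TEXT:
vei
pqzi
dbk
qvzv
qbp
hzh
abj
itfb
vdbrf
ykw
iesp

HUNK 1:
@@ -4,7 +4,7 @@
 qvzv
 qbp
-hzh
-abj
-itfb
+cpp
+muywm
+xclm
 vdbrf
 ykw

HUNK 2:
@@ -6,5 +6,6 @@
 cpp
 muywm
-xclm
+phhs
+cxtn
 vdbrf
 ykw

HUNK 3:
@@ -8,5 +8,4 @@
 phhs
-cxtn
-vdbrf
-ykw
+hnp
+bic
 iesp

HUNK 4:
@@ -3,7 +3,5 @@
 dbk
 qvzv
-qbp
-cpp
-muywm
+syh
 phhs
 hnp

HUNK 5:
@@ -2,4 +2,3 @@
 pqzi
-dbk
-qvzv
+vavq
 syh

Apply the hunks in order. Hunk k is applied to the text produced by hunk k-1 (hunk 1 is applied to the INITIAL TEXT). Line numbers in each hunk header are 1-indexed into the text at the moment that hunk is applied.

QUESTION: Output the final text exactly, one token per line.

Answer: vei
pqzi
vavq
syh
phhs
hnp
bic
iesp

Derivation:
Hunk 1: at line 4 remove [hzh,abj,itfb] add [cpp,muywm,xclm] -> 11 lines: vei pqzi dbk qvzv qbp cpp muywm xclm vdbrf ykw iesp
Hunk 2: at line 6 remove [xclm] add [phhs,cxtn] -> 12 lines: vei pqzi dbk qvzv qbp cpp muywm phhs cxtn vdbrf ykw iesp
Hunk 3: at line 8 remove [cxtn,vdbrf,ykw] add [hnp,bic] -> 11 lines: vei pqzi dbk qvzv qbp cpp muywm phhs hnp bic iesp
Hunk 4: at line 3 remove [qbp,cpp,muywm] add [syh] -> 9 lines: vei pqzi dbk qvzv syh phhs hnp bic iesp
Hunk 5: at line 2 remove [dbk,qvzv] add [vavq] -> 8 lines: vei pqzi vavq syh phhs hnp bic iesp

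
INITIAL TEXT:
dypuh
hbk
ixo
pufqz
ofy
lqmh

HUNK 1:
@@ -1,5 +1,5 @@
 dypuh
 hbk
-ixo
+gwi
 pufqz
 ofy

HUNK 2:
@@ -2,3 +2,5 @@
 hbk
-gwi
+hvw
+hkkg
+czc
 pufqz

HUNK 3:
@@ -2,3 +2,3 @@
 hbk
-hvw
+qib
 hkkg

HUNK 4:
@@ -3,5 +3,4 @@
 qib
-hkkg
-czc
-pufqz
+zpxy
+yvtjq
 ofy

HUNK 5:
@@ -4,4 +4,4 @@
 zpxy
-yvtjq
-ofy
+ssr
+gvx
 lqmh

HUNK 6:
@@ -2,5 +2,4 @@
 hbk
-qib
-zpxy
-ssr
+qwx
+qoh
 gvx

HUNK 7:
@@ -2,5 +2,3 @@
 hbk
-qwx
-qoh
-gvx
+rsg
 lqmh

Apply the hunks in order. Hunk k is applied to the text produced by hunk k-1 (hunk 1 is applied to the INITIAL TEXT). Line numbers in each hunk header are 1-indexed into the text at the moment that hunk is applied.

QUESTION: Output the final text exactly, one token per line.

Hunk 1: at line 1 remove [ixo] add [gwi] -> 6 lines: dypuh hbk gwi pufqz ofy lqmh
Hunk 2: at line 2 remove [gwi] add [hvw,hkkg,czc] -> 8 lines: dypuh hbk hvw hkkg czc pufqz ofy lqmh
Hunk 3: at line 2 remove [hvw] add [qib] -> 8 lines: dypuh hbk qib hkkg czc pufqz ofy lqmh
Hunk 4: at line 3 remove [hkkg,czc,pufqz] add [zpxy,yvtjq] -> 7 lines: dypuh hbk qib zpxy yvtjq ofy lqmh
Hunk 5: at line 4 remove [yvtjq,ofy] add [ssr,gvx] -> 7 lines: dypuh hbk qib zpxy ssr gvx lqmh
Hunk 6: at line 2 remove [qib,zpxy,ssr] add [qwx,qoh] -> 6 lines: dypuh hbk qwx qoh gvx lqmh
Hunk 7: at line 2 remove [qwx,qoh,gvx] add [rsg] -> 4 lines: dypuh hbk rsg lqmh

Answer: dypuh
hbk
rsg
lqmh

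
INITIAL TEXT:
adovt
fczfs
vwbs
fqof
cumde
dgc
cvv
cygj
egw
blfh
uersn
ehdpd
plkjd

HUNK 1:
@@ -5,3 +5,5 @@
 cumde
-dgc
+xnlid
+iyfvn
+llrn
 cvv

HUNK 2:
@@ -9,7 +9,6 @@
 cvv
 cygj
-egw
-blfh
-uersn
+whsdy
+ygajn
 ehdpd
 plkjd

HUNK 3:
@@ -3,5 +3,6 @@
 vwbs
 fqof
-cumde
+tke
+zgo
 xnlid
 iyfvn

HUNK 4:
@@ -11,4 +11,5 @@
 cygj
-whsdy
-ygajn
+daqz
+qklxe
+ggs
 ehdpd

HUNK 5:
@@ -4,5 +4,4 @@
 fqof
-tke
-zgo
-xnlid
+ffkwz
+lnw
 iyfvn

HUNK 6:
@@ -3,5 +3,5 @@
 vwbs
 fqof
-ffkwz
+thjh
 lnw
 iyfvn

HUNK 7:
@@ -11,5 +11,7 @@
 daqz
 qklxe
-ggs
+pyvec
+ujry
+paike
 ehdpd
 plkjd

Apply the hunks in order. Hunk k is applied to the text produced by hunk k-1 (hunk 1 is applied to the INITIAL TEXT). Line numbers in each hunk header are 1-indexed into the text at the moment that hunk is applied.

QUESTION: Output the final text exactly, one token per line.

Hunk 1: at line 5 remove [dgc] add [xnlid,iyfvn,llrn] -> 15 lines: adovt fczfs vwbs fqof cumde xnlid iyfvn llrn cvv cygj egw blfh uersn ehdpd plkjd
Hunk 2: at line 9 remove [egw,blfh,uersn] add [whsdy,ygajn] -> 14 lines: adovt fczfs vwbs fqof cumde xnlid iyfvn llrn cvv cygj whsdy ygajn ehdpd plkjd
Hunk 3: at line 3 remove [cumde] add [tke,zgo] -> 15 lines: adovt fczfs vwbs fqof tke zgo xnlid iyfvn llrn cvv cygj whsdy ygajn ehdpd plkjd
Hunk 4: at line 11 remove [whsdy,ygajn] add [daqz,qklxe,ggs] -> 16 lines: adovt fczfs vwbs fqof tke zgo xnlid iyfvn llrn cvv cygj daqz qklxe ggs ehdpd plkjd
Hunk 5: at line 4 remove [tke,zgo,xnlid] add [ffkwz,lnw] -> 15 lines: adovt fczfs vwbs fqof ffkwz lnw iyfvn llrn cvv cygj daqz qklxe ggs ehdpd plkjd
Hunk 6: at line 3 remove [ffkwz] add [thjh] -> 15 lines: adovt fczfs vwbs fqof thjh lnw iyfvn llrn cvv cygj daqz qklxe ggs ehdpd plkjd
Hunk 7: at line 11 remove [ggs] add [pyvec,ujry,paike] -> 17 lines: adovt fczfs vwbs fqof thjh lnw iyfvn llrn cvv cygj daqz qklxe pyvec ujry paike ehdpd plkjd

Answer: adovt
fczfs
vwbs
fqof
thjh
lnw
iyfvn
llrn
cvv
cygj
daqz
qklxe
pyvec
ujry
paike
ehdpd
plkjd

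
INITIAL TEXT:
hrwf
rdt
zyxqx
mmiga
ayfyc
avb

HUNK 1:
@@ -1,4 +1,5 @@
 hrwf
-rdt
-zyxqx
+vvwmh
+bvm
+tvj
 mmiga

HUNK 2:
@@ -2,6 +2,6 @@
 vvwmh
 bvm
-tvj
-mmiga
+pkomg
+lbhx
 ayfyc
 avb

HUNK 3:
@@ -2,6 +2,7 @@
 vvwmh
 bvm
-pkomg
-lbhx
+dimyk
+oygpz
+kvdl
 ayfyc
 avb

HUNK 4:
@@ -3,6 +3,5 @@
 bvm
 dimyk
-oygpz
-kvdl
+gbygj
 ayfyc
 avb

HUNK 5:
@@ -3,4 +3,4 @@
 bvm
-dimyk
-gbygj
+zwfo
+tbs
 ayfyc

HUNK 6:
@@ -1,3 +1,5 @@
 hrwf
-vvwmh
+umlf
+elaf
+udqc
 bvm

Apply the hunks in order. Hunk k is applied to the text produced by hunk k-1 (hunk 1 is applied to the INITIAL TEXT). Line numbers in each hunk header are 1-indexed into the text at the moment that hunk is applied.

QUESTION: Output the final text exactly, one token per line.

Answer: hrwf
umlf
elaf
udqc
bvm
zwfo
tbs
ayfyc
avb

Derivation:
Hunk 1: at line 1 remove [rdt,zyxqx] add [vvwmh,bvm,tvj] -> 7 lines: hrwf vvwmh bvm tvj mmiga ayfyc avb
Hunk 2: at line 2 remove [tvj,mmiga] add [pkomg,lbhx] -> 7 lines: hrwf vvwmh bvm pkomg lbhx ayfyc avb
Hunk 3: at line 2 remove [pkomg,lbhx] add [dimyk,oygpz,kvdl] -> 8 lines: hrwf vvwmh bvm dimyk oygpz kvdl ayfyc avb
Hunk 4: at line 3 remove [oygpz,kvdl] add [gbygj] -> 7 lines: hrwf vvwmh bvm dimyk gbygj ayfyc avb
Hunk 5: at line 3 remove [dimyk,gbygj] add [zwfo,tbs] -> 7 lines: hrwf vvwmh bvm zwfo tbs ayfyc avb
Hunk 6: at line 1 remove [vvwmh] add [umlf,elaf,udqc] -> 9 lines: hrwf umlf elaf udqc bvm zwfo tbs ayfyc avb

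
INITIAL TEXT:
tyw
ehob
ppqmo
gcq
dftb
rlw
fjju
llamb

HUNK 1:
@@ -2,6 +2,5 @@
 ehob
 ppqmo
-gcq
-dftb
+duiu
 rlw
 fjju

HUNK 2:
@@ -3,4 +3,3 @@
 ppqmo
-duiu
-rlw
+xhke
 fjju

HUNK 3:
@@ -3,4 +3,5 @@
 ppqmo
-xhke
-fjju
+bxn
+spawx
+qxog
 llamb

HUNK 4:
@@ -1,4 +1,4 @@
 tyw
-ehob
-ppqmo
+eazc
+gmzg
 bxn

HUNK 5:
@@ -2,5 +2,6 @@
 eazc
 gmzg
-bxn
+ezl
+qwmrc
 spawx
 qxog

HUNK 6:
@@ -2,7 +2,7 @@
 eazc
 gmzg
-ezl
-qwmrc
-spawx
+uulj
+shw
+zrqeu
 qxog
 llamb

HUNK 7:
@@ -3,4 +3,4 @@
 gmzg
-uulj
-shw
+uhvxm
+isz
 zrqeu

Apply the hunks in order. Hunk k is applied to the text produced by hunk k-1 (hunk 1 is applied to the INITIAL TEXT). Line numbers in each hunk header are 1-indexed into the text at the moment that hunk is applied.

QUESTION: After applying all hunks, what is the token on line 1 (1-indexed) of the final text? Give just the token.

Hunk 1: at line 2 remove [gcq,dftb] add [duiu] -> 7 lines: tyw ehob ppqmo duiu rlw fjju llamb
Hunk 2: at line 3 remove [duiu,rlw] add [xhke] -> 6 lines: tyw ehob ppqmo xhke fjju llamb
Hunk 3: at line 3 remove [xhke,fjju] add [bxn,spawx,qxog] -> 7 lines: tyw ehob ppqmo bxn spawx qxog llamb
Hunk 4: at line 1 remove [ehob,ppqmo] add [eazc,gmzg] -> 7 lines: tyw eazc gmzg bxn spawx qxog llamb
Hunk 5: at line 2 remove [bxn] add [ezl,qwmrc] -> 8 lines: tyw eazc gmzg ezl qwmrc spawx qxog llamb
Hunk 6: at line 2 remove [ezl,qwmrc,spawx] add [uulj,shw,zrqeu] -> 8 lines: tyw eazc gmzg uulj shw zrqeu qxog llamb
Hunk 7: at line 3 remove [uulj,shw] add [uhvxm,isz] -> 8 lines: tyw eazc gmzg uhvxm isz zrqeu qxog llamb
Final line 1: tyw

Answer: tyw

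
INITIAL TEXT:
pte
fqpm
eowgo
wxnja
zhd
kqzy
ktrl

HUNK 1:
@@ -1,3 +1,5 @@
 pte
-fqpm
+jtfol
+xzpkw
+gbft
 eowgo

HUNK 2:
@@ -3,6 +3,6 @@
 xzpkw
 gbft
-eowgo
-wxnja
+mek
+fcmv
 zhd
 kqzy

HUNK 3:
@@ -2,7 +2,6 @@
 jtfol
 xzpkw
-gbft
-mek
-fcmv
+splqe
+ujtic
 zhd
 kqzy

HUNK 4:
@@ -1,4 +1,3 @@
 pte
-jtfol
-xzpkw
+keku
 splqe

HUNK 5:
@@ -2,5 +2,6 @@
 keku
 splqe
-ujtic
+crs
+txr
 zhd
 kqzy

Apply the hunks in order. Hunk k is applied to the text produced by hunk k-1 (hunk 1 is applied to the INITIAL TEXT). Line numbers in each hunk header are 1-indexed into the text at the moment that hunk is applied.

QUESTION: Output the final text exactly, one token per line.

Answer: pte
keku
splqe
crs
txr
zhd
kqzy
ktrl

Derivation:
Hunk 1: at line 1 remove [fqpm] add [jtfol,xzpkw,gbft] -> 9 lines: pte jtfol xzpkw gbft eowgo wxnja zhd kqzy ktrl
Hunk 2: at line 3 remove [eowgo,wxnja] add [mek,fcmv] -> 9 lines: pte jtfol xzpkw gbft mek fcmv zhd kqzy ktrl
Hunk 3: at line 2 remove [gbft,mek,fcmv] add [splqe,ujtic] -> 8 lines: pte jtfol xzpkw splqe ujtic zhd kqzy ktrl
Hunk 4: at line 1 remove [jtfol,xzpkw] add [keku] -> 7 lines: pte keku splqe ujtic zhd kqzy ktrl
Hunk 5: at line 2 remove [ujtic] add [crs,txr] -> 8 lines: pte keku splqe crs txr zhd kqzy ktrl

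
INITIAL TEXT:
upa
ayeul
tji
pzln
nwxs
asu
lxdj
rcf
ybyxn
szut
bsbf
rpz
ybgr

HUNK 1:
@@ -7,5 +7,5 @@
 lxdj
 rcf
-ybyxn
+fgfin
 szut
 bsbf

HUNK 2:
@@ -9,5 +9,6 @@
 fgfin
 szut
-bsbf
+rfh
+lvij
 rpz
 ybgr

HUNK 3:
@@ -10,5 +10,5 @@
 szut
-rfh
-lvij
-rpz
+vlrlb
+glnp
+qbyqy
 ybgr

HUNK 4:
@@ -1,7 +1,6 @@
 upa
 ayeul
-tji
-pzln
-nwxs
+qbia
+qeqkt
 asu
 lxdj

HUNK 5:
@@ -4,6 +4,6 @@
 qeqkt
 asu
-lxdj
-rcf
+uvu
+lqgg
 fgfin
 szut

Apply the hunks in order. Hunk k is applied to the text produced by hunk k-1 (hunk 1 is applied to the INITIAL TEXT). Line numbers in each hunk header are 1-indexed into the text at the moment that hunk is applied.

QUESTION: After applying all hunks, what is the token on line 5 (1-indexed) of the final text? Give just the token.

Answer: asu

Derivation:
Hunk 1: at line 7 remove [ybyxn] add [fgfin] -> 13 lines: upa ayeul tji pzln nwxs asu lxdj rcf fgfin szut bsbf rpz ybgr
Hunk 2: at line 9 remove [bsbf] add [rfh,lvij] -> 14 lines: upa ayeul tji pzln nwxs asu lxdj rcf fgfin szut rfh lvij rpz ybgr
Hunk 3: at line 10 remove [rfh,lvij,rpz] add [vlrlb,glnp,qbyqy] -> 14 lines: upa ayeul tji pzln nwxs asu lxdj rcf fgfin szut vlrlb glnp qbyqy ybgr
Hunk 4: at line 1 remove [tji,pzln,nwxs] add [qbia,qeqkt] -> 13 lines: upa ayeul qbia qeqkt asu lxdj rcf fgfin szut vlrlb glnp qbyqy ybgr
Hunk 5: at line 4 remove [lxdj,rcf] add [uvu,lqgg] -> 13 lines: upa ayeul qbia qeqkt asu uvu lqgg fgfin szut vlrlb glnp qbyqy ybgr
Final line 5: asu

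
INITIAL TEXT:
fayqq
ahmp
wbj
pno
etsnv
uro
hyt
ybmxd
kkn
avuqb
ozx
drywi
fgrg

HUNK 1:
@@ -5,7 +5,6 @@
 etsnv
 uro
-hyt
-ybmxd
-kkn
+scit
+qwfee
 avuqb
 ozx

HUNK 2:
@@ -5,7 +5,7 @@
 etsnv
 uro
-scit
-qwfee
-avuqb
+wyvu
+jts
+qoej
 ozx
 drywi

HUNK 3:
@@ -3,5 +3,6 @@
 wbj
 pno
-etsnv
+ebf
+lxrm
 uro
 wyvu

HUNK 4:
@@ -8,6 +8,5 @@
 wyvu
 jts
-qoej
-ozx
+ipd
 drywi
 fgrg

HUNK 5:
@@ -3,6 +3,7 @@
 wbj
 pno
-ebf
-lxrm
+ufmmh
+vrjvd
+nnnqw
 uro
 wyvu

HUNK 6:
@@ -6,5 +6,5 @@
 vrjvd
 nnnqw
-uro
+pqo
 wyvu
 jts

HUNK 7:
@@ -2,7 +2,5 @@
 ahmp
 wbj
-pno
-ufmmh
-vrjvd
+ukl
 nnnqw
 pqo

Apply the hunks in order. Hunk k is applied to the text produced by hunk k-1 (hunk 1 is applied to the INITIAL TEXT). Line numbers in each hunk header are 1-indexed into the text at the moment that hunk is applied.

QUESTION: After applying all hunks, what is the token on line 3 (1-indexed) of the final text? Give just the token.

Hunk 1: at line 5 remove [hyt,ybmxd,kkn] add [scit,qwfee] -> 12 lines: fayqq ahmp wbj pno etsnv uro scit qwfee avuqb ozx drywi fgrg
Hunk 2: at line 5 remove [scit,qwfee,avuqb] add [wyvu,jts,qoej] -> 12 lines: fayqq ahmp wbj pno etsnv uro wyvu jts qoej ozx drywi fgrg
Hunk 3: at line 3 remove [etsnv] add [ebf,lxrm] -> 13 lines: fayqq ahmp wbj pno ebf lxrm uro wyvu jts qoej ozx drywi fgrg
Hunk 4: at line 8 remove [qoej,ozx] add [ipd] -> 12 lines: fayqq ahmp wbj pno ebf lxrm uro wyvu jts ipd drywi fgrg
Hunk 5: at line 3 remove [ebf,lxrm] add [ufmmh,vrjvd,nnnqw] -> 13 lines: fayqq ahmp wbj pno ufmmh vrjvd nnnqw uro wyvu jts ipd drywi fgrg
Hunk 6: at line 6 remove [uro] add [pqo] -> 13 lines: fayqq ahmp wbj pno ufmmh vrjvd nnnqw pqo wyvu jts ipd drywi fgrg
Hunk 7: at line 2 remove [pno,ufmmh,vrjvd] add [ukl] -> 11 lines: fayqq ahmp wbj ukl nnnqw pqo wyvu jts ipd drywi fgrg
Final line 3: wbj

Answer: wbj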